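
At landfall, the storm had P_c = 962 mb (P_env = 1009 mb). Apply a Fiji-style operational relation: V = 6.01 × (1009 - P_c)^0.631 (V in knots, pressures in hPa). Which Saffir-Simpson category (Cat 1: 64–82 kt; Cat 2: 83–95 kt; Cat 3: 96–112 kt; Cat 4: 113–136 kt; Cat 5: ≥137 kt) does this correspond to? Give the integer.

ΔP = 1009 − 962 = 47 mb.
V ≈ 6.01 × 47^0.631 = 6.01 × 11.35 ≈ 68 kt.
68 kt falls in the Category 1 band.

1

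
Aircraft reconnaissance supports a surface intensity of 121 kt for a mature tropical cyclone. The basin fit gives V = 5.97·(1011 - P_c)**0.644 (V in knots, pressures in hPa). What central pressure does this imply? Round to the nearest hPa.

ΔP = (V / 5.97)^(1/0.644) = (121/5.97)^1.553.
121/5.97 = 20.268; 20.268^1.553 ≈ 106.96 hPa.
P_c = 1011 − 106.96 = 904.04 ≈ 904 hPa.

904 hPa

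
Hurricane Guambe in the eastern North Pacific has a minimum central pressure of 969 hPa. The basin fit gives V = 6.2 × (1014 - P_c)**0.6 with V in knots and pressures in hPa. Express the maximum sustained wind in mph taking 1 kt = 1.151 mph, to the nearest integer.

70 mph

ΔP = 1014 − 969 = 45 hPa.
V ≈ 6.2 × 45^0.6 = 6.2 × 9.816 ≈ 60.858 kt.
60.858 × 1.151 ≈ 70.05 mph → 70 mph.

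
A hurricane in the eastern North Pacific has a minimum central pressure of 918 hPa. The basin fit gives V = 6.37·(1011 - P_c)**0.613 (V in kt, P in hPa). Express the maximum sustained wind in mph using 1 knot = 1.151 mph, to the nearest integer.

118 mph

ΔP = 1011 − 918 = 93 hPa.
V ≈ 6.37 × 93^0.613 = 6.37 × 16.095 ≈ 102.523 kt.
102.523 × 1.151 ≈ 118.00 mph → 118 mph.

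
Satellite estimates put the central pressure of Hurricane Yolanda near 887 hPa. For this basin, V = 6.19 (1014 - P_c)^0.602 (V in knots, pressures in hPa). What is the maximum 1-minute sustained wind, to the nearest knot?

114 kt

ΔP = 1014 − 887 = 127 hPa.
127^0.602 ≈ 18.471.
V ≈ 6.19 × 18.471 ≈ 114.3 kt.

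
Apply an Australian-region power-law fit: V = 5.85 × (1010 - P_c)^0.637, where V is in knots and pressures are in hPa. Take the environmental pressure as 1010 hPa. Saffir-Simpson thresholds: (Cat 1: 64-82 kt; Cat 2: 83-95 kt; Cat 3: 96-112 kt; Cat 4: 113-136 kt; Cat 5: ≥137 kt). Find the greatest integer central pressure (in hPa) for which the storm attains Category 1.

Category 1 begins at V = 64 kt.
Required ΔP = (64/5.85)^(1/0.637) = 10.940^1.570 ≈ 42.77 hPa.
P_c ≤ 1010 − 42.77 = 967.23, so the highest integer P_c is 967 hPa.

967 hPa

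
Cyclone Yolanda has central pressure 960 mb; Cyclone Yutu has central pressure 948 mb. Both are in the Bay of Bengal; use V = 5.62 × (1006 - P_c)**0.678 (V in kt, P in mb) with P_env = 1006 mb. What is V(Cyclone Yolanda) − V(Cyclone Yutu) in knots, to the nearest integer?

Cyclone Yolanda: ΔP = 46; V ≈ 5.62 × 46^0.678 ≈ 75.35 kt.
Cyclone Yutu: ΔP = 58; V ≈ 5.62 × 58^0.678 ≈ 88.17 kt.
Difference ≈ 75.35 − 88.17 = -12.82 → -13 kt.

-13 kt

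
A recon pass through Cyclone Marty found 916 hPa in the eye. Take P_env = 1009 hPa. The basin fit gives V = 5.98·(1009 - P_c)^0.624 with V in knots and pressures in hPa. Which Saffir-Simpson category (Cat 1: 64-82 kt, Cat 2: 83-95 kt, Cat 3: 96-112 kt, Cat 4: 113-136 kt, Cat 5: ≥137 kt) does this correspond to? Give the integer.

3

ΔP = 1009 − 916 = 93 hPa.
V ≈ 5.98 × 93^0.624 = 5.98 × 16.92 ≈ 101 kt.
101 kt falls in the Category 3 band.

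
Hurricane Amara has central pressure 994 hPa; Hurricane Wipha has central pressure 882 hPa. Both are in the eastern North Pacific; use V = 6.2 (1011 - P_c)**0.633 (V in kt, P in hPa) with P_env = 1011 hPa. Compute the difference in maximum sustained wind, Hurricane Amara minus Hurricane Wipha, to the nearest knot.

-97 kt

Hurricane Amara: ΔP = 17; V ≈ 6.2 × 17^0.633 ≈ 37.26 kt.
Hurricane Wipha: ΔP = 129; V ≈ 6.2 × 129^0.633 ≈ 134.40 kt.
Difference ≈ 37.26 − 134.40 = -97.14 → -97 kt.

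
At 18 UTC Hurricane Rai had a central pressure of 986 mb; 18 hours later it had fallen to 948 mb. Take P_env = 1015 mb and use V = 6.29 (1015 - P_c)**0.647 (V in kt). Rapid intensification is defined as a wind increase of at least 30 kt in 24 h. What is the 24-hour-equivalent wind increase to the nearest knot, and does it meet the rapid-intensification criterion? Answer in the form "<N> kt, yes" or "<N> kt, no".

V₁: ΔP = 29, V ≈ 6.29 × 29^0.647 ≈ 55.57 kt.
V₂: ΔP = 67, V ≈ 6.29 × 67^0.647 ≈ 95.53 kt.
ΔV over 18 h = 39.96 kt → 24 h equivalent = 39.96 × 24/18 ≈ 53.28 kt.
53 kt ≥ 30 kt ⇒ rapid intensification.

53 kt, yes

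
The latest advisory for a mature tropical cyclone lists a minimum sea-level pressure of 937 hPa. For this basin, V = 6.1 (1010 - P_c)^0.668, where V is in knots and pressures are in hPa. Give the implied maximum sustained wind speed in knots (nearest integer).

ΔP = 1010 − 937 = 73 hPa.
73^0.668 ≈ 17.567.
V ≈ 6.1 × 17.567 ≈ 107.2 kt.

107 kt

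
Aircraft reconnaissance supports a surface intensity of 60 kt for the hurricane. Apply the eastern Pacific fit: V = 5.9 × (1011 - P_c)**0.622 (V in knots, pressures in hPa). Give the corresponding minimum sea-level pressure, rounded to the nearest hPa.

ΔP = (V / 5.9)^(1/0.622) = (60/5.9)^1.608.
60/5.9 = 10.169; 10.169^1.608 ≈ 41.63 hPa.
P_c = 1011 − 41.63 = 969.37 ≈ 969 hPa.

969 hPa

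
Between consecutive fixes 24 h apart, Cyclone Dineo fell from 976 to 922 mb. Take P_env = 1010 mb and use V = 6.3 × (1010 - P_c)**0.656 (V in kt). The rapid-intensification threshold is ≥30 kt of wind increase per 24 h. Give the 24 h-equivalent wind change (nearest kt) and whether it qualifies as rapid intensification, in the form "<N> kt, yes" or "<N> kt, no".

V₁: ΔP = 34, V ≈ 6.3 × 34^0.656 ≈ 63.68 kt.
V₂: ΔP = 88, V ≈ 6.3 × 88^0.656 ≈ 118.83 kt.
ΔV over 24 h = 55.15 kt → 24 h equivalent = 55.15 × 24/24 ≈ 55.15 kt.
55 kt ≥ 30 kt ⇒ rapid intensification.

55 kt, yes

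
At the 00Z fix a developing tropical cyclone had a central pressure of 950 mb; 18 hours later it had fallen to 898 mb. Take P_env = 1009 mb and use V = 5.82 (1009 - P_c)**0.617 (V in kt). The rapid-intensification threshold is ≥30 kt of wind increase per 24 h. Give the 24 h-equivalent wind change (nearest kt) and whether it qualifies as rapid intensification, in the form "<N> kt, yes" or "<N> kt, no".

46 kt, yes

V₁: ΔP = 59, V ≈ 5.82 × 59^0.617 ≈ 72.03 kt.
V₂: ΔP = 111, V ≈ 5.82 × 111^0.617 ≈ 106.39 kt.
ΔV over 18 h = 34.36 kt → 24 h equivalent = 34.36 × 24/18 ≈ 45.81 kt.
46 kt ≥ 30 kt ⇒ rapid intensification.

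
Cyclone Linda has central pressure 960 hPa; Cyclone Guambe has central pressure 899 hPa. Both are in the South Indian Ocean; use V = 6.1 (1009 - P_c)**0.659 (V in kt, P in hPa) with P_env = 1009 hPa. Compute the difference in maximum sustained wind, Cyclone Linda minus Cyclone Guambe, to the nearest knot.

-56 kt

Cyclone Linda: ΔP = 49; V ≈ 6.1 × 49^0.659 ≈ 79.28 kt.
Cyclone Guambe: ΔP = 110; V ≈ 6.1 × 110^0.659 ≈ 135.09 kt.
Difference ≈ 79.28 − 135.09 = -55.81 → -56 kt.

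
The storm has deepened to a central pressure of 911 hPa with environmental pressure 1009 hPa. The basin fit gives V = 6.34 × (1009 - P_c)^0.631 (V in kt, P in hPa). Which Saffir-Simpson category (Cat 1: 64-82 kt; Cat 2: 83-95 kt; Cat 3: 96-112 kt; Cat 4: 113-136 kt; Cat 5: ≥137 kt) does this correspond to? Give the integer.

ΔP = 1009 − 911 = 98 hPa.
V ≈ 6.34 × 98^0.631 = 6.34 × 18.05 ≈ 114 kt.
114 kt falls in the Category 4 band.

4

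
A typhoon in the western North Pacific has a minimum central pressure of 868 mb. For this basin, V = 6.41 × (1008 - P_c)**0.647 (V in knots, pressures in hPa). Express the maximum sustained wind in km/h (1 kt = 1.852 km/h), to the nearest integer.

ΔP = 1008 − 868 = 140 mb.
V ≈ 6.41 × 140^0.647 = 6.41 × 24.465 ≈ 156.821 kt.
156.821 × 1.852 ≈ 290.43 km/h → 290 km/h.

290 km/h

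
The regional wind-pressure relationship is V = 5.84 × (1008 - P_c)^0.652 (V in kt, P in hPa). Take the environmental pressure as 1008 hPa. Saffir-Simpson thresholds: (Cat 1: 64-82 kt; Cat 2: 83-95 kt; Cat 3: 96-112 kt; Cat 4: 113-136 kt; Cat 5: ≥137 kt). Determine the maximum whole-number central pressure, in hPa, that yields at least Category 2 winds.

949 hPa

Category 2 begins at V = 83 kt.
Required ΔP = (83/5.84)^(1/0.652) = 14.212^1.534 ≈ 58.60 hPa.
P_c ≤ 1008 − 58.60 = 949.40, so the highest integer P_c is 949 hPa.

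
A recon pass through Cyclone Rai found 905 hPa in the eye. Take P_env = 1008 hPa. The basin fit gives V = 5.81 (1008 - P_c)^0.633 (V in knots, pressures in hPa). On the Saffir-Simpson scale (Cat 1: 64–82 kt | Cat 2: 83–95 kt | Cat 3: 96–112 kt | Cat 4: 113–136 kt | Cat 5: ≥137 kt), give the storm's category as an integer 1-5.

3

ΔP = 1008 − 905 = 103 hPa.
V ≈ 5.81 × 103^0.633 = 5.81 × 18.80 ≈ 109 kt.
109 kt falls in the Category 3 band.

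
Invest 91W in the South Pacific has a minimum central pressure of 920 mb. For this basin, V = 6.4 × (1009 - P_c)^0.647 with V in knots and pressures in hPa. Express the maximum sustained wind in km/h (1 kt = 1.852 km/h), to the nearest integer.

216 km/h

ΔP = 1009 − 920 = 89 mb.
V ≈ 6.4 × 89^0.647 = 6.4 × 18.250 ≈ 116.798 kt.
116.798 × 1.852 ≈ 216.31 km/h → 216 km/h.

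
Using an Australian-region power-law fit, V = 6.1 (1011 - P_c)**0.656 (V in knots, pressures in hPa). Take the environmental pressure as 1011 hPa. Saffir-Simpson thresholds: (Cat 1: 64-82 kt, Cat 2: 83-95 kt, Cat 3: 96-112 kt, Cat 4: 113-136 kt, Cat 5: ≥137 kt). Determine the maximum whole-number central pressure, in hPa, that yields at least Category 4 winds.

Category 4 begins at V = 113 kt.
Required ΔP = (113/6.1)^(1/0.656) = 18.525^1.524 ≈ 85.61 hPa.
P_c ≤ 1011 − 85.61 = 925.39, so the highest integer P_c is 925 hPa.

925 hPa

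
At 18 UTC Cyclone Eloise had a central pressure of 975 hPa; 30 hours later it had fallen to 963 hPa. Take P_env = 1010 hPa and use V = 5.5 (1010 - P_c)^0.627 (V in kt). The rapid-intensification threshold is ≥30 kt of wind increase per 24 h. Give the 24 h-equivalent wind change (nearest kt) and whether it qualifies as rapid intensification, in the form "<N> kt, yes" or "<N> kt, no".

V₁: ΔP = 35, V ≈ 5.5 × 35^0.627 ≈ 51.11 kt.
V₂: ΔP = 47, V ≈ 5.5 × 47^0.627 ≈ 61.48 kt.
ΔV over 30 h = 10.37 kt → 24 h equivalent = 10.37 × 24/30 ≈ 8.30 kt.
8 kt < 30 kt ⇒ not rapid intensification.

8 kt, no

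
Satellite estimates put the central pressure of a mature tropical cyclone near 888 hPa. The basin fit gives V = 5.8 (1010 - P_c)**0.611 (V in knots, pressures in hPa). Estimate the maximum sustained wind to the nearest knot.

ΔP = 1010 − 888 = 122 hPa.
122^0.611 ≈ 18.826.
V ≈ 5.8 × 18.826 ≈ 109.2 kt.

109 kt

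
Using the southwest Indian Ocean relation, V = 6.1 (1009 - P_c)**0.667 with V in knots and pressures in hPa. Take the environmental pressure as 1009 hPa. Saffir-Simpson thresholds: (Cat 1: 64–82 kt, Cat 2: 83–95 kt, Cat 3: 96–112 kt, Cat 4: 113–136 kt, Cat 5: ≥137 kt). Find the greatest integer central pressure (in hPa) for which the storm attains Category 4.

Category 4 begins at V = 113 kt.
Required ΔP = (113/6.1)^(1/0.667) = 18.525^1.499 ≈ 79.56 hPa.
P_c ≤ 1009 − 79.56 = 929.44, so the highest integer P_c is 929 hPa.

929 hPa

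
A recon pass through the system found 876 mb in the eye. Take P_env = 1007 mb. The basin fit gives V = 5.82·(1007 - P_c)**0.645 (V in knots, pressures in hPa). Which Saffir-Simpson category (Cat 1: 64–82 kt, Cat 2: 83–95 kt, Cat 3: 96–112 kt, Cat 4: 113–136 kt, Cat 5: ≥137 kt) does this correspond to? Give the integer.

ΔP = 1007 − 876 = 131 mb.
V ≈ 5.82 × 131^0.645 = 5.82 × 23.21 ≈ 135 kt.
135 kt falls in the Category 4 band.

4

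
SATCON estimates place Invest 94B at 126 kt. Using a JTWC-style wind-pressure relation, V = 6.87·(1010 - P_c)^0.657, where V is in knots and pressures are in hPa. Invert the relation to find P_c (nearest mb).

926 mb

ΔP = (V / 6.87)^(1/0.657) = (126/6.87)^1.522.
126/6.87 = 18.341; 18.341^1.522 ≈ 83.75 mb.
P_c = 1010 − 83.75 = 926.25 ≈ 926 mb.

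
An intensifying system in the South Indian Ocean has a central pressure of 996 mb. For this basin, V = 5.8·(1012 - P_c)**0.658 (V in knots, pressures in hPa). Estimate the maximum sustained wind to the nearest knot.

ΔP = 1012 − 996 = 16 mb.
16^0.658 ≈ 6.199.
V ≈ 5.8 × 6.199 ≈ 36.0 kt.

36 kt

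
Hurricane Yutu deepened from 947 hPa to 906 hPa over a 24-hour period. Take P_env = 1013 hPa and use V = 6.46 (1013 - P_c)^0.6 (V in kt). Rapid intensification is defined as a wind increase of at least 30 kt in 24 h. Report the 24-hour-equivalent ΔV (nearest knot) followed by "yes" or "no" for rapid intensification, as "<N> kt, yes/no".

V₁: ΔP = 66, V ≈ 6.46 × 66^0.6 ≈ 79.79 kt.
V₂: ΔP = 107, V ≈ 6.46 × 107^0.6 ≈ 106.63 kt.
ΔV over 24 h = 26.84 kt → 24 h equivalent = 26.84 × 24/24 ≈ 26.84 kt.
27 kt < 30 kt ⇒ not rapid intensification.

27 kt, no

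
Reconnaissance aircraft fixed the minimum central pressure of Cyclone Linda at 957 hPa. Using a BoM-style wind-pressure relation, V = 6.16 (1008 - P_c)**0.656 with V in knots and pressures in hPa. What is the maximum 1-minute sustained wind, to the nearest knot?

81 kt

ΔP = 1008 − 957 = 51 hPa.
51^0.656 ≈ 13.188.
V ≈ 6.16 × 13.188 ≈ 81.2 kt.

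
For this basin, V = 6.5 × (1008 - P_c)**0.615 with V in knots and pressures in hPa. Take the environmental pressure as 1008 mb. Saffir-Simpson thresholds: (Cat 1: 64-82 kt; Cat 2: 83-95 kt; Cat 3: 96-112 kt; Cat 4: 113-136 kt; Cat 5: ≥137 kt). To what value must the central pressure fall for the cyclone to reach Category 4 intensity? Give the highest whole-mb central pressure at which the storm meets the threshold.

Category 4 begins at V = 113 kt.
Required ΔP = (113/6.5)^(1/0.615) = 17.385^1.626 ≈ 103.88 mb.
P_c ≤ 1008 − 103.88 = 904.12, so the highest integer P_c is 904 mb.

904 mb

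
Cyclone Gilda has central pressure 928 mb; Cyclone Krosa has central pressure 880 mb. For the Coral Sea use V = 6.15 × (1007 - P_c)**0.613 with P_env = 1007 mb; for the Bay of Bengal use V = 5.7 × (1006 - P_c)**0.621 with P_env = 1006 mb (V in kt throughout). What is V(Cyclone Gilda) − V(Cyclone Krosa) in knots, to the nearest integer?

Cyclone Gilda: ΔP = 79; V ≈ 6.15 × 79^0.613 ≈ 89.56 kt.
Cyclone Krosa: ΔP = 126; V ≈ 5.7 × 126^0.621 ≈ 114.87 kt.
Difference ≈ 89.56 − 114.87 = -25.31 → -25 kt.

-25 kt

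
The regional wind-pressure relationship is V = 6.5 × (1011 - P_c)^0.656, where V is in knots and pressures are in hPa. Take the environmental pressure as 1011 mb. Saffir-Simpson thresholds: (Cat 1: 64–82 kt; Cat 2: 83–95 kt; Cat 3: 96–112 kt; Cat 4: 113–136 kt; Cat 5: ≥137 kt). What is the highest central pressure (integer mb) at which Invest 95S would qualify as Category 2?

Category 2 begins at V = 83 kt.
Required ΔP = (83/6.5)^(1/0.656) = 12.769^1.524 ≈ 48.55 mb.
P_c ≤ 1011 − 48.55 = 962.45, so the highest integer P_c is 962 mb.

962 mb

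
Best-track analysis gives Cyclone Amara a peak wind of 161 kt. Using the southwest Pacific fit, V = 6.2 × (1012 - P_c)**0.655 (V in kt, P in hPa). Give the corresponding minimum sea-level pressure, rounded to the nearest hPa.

ΔP = (V / 6.2)^(1/0.655) = (161/6.2)^1.527.
161/6.2 = 25.968; 25.968^1.527 ≈ 144.36 hPa.
P_c = 1012 − 144.36 = 867.64 ≈ 868 hPa.

868 hPa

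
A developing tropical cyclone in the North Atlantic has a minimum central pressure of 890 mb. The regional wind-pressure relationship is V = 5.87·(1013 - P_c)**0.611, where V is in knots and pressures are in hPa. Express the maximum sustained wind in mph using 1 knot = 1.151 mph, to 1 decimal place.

127.8 mph

ΔP = 1013 − 890 = 123 mb.
V ≈ 5.87 × 123^0.611 = 5.87 × 18.920 ≈ 111.063 kt.
111.063 × 1.151 ≈ 127.83 mph → 127.8 mph.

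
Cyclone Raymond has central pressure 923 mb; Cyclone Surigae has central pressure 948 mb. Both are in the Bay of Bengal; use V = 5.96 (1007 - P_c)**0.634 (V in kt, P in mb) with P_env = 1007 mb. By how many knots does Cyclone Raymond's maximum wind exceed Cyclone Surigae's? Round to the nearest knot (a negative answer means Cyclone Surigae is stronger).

20 kt

Cyclone Raymond: ΔP = 84; V ≈ 5.96 × 84^0.634 ≈ 98.91 kt.
Cyclone Surigae: ΔP = 59; V ≈ 5.96 × 59^0.634 ≈ 79.06 kt.
Difference ≈ 98.91 − 79.06 = 19.85 → 20 kt.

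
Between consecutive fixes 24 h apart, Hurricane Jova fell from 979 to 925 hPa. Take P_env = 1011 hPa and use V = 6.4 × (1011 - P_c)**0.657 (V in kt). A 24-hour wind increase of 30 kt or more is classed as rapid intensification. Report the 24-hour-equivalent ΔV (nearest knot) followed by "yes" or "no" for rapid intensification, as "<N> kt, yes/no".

V₁: ΔP = 32, V ≈ 6.4 × 32^0.657 ≈ 62.38 kt.
V₂: ΔP = 86, V ≈ 6.4 × 86^0.657 ≈ 119.44 kt.
ΔV over 24 h = 57.06 kt → 24 h equivalent = 57.06 × 24/24 ≈ 57.06 kt.
57 kt ≥ 30 kt ⇒ rapid intensification.

57 kt, yes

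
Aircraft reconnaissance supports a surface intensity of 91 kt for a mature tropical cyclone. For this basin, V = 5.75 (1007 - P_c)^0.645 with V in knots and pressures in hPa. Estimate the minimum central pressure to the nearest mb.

ΔP = (V / 5.75)^(1/0.645) = (91/5.75)^1.550.
91/5.75 = 15.826; 15.826^1.550 ≈ 72.36 mb.
P_c = 1007 − 72.36 = 934.64 ≈ 935 mb.

935 mb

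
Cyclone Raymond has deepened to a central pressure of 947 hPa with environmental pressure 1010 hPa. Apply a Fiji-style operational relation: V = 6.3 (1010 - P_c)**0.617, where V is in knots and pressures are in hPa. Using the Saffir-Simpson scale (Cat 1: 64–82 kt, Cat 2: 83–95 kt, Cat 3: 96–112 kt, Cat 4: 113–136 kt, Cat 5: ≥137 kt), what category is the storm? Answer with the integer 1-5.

1

ΔP = 1010 − 947 = 63 hPa.
V ≈ 6.3 × 63^0.617 = 6.3 × 12.89 ≈ 81 kt.
81 kt falls in the Category 1 band.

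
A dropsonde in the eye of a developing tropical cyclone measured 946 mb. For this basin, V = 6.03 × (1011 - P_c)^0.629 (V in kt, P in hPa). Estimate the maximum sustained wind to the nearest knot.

83 kt

ΔP = 1011 − 946 = 65 mb.
65^0.629 ≈ 13.814.
V ≈ 6.03 × 13.814 ≈ 83.3 kt.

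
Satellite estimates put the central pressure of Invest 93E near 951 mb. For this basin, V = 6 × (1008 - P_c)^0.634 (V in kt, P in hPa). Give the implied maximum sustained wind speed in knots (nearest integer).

78 kt

ΔP = 1008 − 951 = 57 mb.
57^0.634 ≈ 12.979.
V ≈ 6 × 12.979 ≈ 77.9 kt.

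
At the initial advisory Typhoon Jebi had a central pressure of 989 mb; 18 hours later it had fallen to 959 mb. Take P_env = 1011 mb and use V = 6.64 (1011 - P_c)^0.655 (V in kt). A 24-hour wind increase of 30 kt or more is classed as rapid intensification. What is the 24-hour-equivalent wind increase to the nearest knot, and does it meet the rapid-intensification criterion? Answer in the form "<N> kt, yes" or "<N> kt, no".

51 kt, yes

V₁: ΔP = 22, V ≈ 6.64 × 22^0.655 ≈ 50.29 kt.
V₂: ΔP = 52, V ≈ 6.64 × 52^0.655 ≈ 88.34 kt.
ΔV over 18 h = 38.05 kt → 24 h equivalent = 38.05 × 24/18 ≈ 50.73 kt.
51 kt ≥ 30 kt ⇒ rapid intensification.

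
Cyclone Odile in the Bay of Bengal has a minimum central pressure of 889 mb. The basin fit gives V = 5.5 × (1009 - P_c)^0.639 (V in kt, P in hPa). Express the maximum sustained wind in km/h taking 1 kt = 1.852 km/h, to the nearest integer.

ΔP = 1009 − 889 = 120 mb.
V ≈ 5.5 × 120^0.639 = 5.5 × 21.311 ≈ 117.209 kt.
117.209 × 1.852 ≈ 217.07 km/h → 217 km/h.

217 km/h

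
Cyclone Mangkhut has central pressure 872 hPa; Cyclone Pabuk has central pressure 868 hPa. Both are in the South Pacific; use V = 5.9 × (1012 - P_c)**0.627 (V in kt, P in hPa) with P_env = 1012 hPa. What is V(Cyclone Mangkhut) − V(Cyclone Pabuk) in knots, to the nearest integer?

Cyclone Mangkhut: ΔP = 140; V ≈ 5.9 × 140^0.627 ≈ 130.76 kt.
Cyclone Pabuk: ΔP = 144; V ≈ 5.9 × 144^0.627 ≈ 133.09 kt.
Difference ≈ 130.76 − 133.09 = -2.33 → -2 kt.

-2 kt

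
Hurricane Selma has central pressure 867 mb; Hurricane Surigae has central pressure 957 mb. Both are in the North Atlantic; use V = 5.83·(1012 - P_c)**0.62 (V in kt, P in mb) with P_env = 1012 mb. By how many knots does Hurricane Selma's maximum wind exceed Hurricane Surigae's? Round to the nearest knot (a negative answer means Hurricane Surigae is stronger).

Hurricane Selma: ΔP = 145; V ≈ 5.83 × 145^0.62 ≈ 127.56 kt.
Hurricane Surigae: ΔP = 55; V ≈ 5.83 × 55^0.62 ≈ 69.93 kt.
Difference ≈ 127.56 − 69.93 = 57.63 → 58 kt.

58 kt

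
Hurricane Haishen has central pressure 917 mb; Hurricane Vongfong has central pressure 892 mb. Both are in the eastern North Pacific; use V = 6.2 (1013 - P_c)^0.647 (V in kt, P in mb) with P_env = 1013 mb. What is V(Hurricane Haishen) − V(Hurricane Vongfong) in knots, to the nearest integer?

Hurricane Haishen: ΔP = 96; V ≈ 6.2 × 96^0.647 ≈ 118.83 kt.
Hurricane Vongfong: ΔP = 121; V ≈ 6.2 × 121^0.647 ≈ 138.02 kt.
Difference ≈ 118.83 − 138.02 = -19.19 → -19 kt.

-19 kt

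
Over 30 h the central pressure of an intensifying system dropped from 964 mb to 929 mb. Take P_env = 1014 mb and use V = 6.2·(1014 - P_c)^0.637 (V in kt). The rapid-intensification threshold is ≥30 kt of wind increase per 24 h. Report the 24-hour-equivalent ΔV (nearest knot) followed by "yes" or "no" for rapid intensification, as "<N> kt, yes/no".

24 kt, no

V₁: ΔP = 50, V ≈ 6.2 × 50^0.637 ≈ 74.93 kt.
V₂: ΔP = 85, V ≈ 6.2 × 85^0.637 ≈ 105.06 kt.
ΔV over 30 h = 30.13 kt → 24 h equivalent = 30.13 × 24/30 ≈ 24.10 kt.
24 kt < 30 kt ⇒ not rapid intensification.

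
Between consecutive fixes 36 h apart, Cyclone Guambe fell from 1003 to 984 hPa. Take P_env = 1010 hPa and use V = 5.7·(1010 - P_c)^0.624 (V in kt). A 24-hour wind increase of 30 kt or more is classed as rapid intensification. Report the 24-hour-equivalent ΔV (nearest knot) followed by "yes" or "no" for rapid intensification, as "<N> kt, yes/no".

16 kt, no

V₁: ΔP = 7, V ≈ 5.7 × 7^0.624 ≈ 19.20 kt.
V₂: ΔP = 26, V ≈ 5.7 × 26^0.624 ≈ 43.53 kt.
ΔV over 36 h = 24.33 kt → 24 h equivalent = 24.33 × 24/36 ≈ 16.22 kt.
16 kt < 30 kt ⇒ not rapid intensification.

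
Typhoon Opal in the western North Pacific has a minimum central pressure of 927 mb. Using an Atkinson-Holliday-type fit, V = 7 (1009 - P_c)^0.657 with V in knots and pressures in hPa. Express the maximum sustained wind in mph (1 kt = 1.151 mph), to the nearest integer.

ΔP = 1009 − 927 = 82 mb.
V ≈ 7 × 82^0.657 = 7 × 18.087 ≈ 126.612 kt.
126.612 × 1.151 ≈ 145.73 mph → 146 mph.

146 mph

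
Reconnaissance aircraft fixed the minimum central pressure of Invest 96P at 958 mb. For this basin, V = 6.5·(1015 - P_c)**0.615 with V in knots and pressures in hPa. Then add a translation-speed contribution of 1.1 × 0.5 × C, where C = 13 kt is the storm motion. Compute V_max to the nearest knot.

ΔP = 1015 − 958 = 57 mb.
57^0.615 ≈ 12.019.
V ≈ 6.5 × 12.019 ≈ 78.1 kt.
Translation term: 1.1 × 0.5 × 13 = 7.15 kt.
Corrected V ≈ 85.25 kt → 85 kt.

85 kt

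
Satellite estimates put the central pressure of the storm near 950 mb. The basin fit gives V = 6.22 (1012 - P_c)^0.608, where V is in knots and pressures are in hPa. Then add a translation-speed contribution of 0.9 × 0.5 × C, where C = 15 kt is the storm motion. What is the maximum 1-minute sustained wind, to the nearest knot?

83 kt

ΔP = 1012 − 950 = 62 mb.
62^0.608 ≈ 12.296.
V ≈ 6.22 × 12.296 ≈ 76.5 kt.
Translation term: 0.9 × 0.5 × 15 = 6.75 kt.
Corrected V ≈ 83.25 kt → 83 kt.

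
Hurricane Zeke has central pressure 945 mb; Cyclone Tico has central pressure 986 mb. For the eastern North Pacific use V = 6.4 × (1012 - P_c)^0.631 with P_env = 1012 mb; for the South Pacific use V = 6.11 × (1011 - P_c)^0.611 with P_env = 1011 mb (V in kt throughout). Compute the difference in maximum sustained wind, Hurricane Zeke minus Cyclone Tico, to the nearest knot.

Hurricane Zeke: ΔP = 67; V ≈ 6.4 × 67^0.631 ≈ 90.87 kt.
Cyclone Tico: ΔP = 25; V ≈ 6.11 × 25^0.611 ≈ 43.67 kt.
Difference ≈ 90.87 − 43.67 = 47.20 → 47 kt.

47 kt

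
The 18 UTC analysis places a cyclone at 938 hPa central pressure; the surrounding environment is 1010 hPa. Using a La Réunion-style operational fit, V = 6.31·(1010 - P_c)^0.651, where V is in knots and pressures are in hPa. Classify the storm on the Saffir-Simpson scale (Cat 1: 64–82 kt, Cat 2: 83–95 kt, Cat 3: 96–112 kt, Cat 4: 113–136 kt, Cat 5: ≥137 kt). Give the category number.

3

ΔP = 1010 − 938 = 72 hPa.
V ≈ 6.31 × 72^0.651 = 6.31 × 16.19 ≈ 102 kt.
102 kt falls in the Category 3 band.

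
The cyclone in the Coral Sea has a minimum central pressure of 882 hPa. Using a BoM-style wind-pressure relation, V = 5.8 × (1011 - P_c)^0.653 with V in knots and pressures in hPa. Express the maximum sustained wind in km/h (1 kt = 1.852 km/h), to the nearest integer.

ΔP = 1011 − 882 = 129 hPa.
V ≈ 5.8 × 129^0.653 = 5.8 × 23.890 ≈ 138.562 kt.
138.562 × 1.852 ≈ 256.62 km/h → 257 km/h.

257 km/h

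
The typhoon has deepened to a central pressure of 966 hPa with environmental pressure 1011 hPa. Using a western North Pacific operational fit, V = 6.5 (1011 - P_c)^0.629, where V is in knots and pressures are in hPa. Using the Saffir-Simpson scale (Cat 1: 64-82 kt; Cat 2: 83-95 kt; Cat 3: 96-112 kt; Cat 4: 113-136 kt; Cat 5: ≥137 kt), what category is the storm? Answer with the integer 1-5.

ΔP = 1011 − 966 = 45 hPa.
V ≈ 6.5 × 45^0.629 = 6.5 × 10.96 ≈ 71 kt.
71 kt falls in the Category 1 band.

1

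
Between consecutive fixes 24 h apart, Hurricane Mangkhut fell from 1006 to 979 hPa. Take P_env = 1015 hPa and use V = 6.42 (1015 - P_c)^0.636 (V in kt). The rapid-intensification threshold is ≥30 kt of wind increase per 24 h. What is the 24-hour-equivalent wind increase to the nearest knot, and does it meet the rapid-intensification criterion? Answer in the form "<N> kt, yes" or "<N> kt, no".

37 kt, yes

V₁: ΔP = 9, V ≈ 6.42 × 9^0.636 ≈ 25.97 kt.
V₂: ΔP = 36, V ≈ 6.42 × 36^0.636 ≈ 62.71 kt.
ΔV over 24 h = 36.74 kt → 24 h equivalent = 36.74 × 24/24 ≈ 36.74 kt.
37 kt ≥ 30 kt ⇒ rapid intensification.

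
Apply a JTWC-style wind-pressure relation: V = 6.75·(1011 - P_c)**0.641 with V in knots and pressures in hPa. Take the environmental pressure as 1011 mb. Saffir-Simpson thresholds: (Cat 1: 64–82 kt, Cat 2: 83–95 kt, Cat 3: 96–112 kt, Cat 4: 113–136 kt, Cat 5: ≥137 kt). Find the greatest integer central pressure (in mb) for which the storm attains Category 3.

Category 3 begins at V = 96 kt.
Required ΔP = (96/6.75)^(1/0.641) = 14.222^1.560 ≈ 62.91 mb.
P_c ≤ 1011 − 62.91 = 948.09, so the highest integer P_c is 948 mb.

948 mb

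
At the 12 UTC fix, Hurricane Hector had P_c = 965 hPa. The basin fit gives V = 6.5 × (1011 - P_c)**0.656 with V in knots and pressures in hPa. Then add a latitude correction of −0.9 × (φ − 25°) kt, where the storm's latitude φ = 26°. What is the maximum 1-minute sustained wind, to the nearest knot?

ΔP = 1011 − 965 = 46 hPa.
46^0.656 ≈ 12.324.
V ≈ 6.5 × 12.324 ≈ 80.1 kt.
Latitude correction: −0.9 × (26 − 25) = -0.9 kt.
Corrected V ≈ 79.2 kt → 79 kt.

79 kt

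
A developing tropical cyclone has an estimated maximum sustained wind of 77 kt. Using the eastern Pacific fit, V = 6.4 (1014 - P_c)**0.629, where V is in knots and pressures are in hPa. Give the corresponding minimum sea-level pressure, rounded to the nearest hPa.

ΔP = (V / 6.4)^(1/0.629) = (77/6.4)^1.590.
77/6.4 = 12.031; 12.031^1.590 ≈ 52.18 hPa.
P_c = 1014 − 52.18 = 961.82 ≈ 962 hPa.

962 hPa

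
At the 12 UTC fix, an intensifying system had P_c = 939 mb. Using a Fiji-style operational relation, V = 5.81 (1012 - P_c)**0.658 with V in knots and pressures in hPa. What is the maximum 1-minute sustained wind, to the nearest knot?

98 kt

ΔP = 1012 − 939 = 73 mb.
73^0.658 ≈ 16.829.
V ≈ 5.81 × 16.829 ≈ 97.8 kt.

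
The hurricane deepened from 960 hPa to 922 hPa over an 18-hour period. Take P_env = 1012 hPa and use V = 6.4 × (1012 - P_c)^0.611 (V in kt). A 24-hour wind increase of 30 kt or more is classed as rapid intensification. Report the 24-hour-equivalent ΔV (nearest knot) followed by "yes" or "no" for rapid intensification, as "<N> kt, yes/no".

38 kt, yes

V₁: ΔP = 52, V ≈ 6.4 × 52^0.611 ≈ 71.56 kt.
V₂: ΔP = 90, V ≈ 6.4 × 90^0.611 ≈ 100.05 kt.
ΔV over 18 h = 28.49 kt → 24 h equivalent = 28.49 × 24/18 ≈ 37.99 kt.
38 kt ≥ 30 kt ⇒ rapid intensification.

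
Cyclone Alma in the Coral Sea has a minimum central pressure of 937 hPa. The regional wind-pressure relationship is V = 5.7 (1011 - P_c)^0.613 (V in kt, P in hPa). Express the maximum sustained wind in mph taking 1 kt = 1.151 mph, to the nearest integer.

ΔP = 1011 − 937 = 74 hPa.
V ≈ 5.7 × 74^0.613 = 5.7 × 13.991 ≈ 79.747 kt.
79.747 × 1.151 ≈ 91.79 mph → 92 mph.

92 mph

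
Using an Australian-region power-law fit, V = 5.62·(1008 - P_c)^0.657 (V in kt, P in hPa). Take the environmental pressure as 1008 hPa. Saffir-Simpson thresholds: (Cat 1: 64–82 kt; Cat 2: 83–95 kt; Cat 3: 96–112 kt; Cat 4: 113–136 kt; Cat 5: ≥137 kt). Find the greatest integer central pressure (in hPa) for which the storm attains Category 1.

967 hPa

Category 1 begins at V = 64 kt.
Required ΔP = (64/5.62)^(1/0.657) = 11.388^1.522 ≈ 40.55 hPa.
P_c ≤ 1008 − 40.55 = 967.45, so the highest integer P_c is 967 hPa.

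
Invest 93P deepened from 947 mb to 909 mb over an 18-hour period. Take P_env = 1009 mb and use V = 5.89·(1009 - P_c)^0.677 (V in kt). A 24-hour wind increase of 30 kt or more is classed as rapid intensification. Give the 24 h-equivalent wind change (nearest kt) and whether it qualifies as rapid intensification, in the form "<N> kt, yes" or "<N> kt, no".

V₁: ΔP = 62, V ≈ 5.89 × 62^0.677 ≈ 96.29 kt.
V₂: ΔP = 100, V ≈ 5.89 × 100^0.677 ≈ 133.08 kt.
ΔV over 18 h = 36.79 kt → 24 h equivalent = 36.79 × 24/18 ≈ 49.05 kt.
49 kt ≥ 30 kt ⇒ rapid intensification.

49 kt, yes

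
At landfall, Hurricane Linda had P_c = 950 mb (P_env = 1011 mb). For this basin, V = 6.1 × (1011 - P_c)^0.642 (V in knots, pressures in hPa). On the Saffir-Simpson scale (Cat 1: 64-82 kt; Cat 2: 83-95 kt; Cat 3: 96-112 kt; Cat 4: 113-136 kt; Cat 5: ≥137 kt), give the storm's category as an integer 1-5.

2

ΔP = 1011 − 950 = 61 mb.
V ≈ 6.1 × 61^0.642 = 6.1 × 14.00 ≈ 85 kt.
85 kt falls in the Category 2 band.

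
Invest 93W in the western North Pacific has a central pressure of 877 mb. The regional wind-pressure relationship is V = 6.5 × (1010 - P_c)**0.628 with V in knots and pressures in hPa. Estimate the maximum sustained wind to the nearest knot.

ΔP = 1010 − 877 = 133 mb.
133^0.628 ≈ 21.566.
V ≈ 6.5 × 21.566 ≈ 140.2 kt.

140 kt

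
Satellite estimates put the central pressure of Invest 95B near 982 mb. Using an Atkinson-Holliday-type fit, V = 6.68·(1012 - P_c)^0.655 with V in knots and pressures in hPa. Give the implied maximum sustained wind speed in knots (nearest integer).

62 kt

ΔP = 1012 − 982 = 30 mb.
30^0.655 ≈ 9.279.
V ≈ 6.68 × 9.279 ≈ 62.0 kt.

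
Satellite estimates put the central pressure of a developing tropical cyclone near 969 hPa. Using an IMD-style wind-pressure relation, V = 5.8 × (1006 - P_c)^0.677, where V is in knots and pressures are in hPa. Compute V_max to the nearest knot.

67 kt

ΔP = 1006 − 969 = 37 hPa.
37^0.677 ≈ 11.526.
V ≈ 5.8 × 11.526 ≈ 66.8 kt.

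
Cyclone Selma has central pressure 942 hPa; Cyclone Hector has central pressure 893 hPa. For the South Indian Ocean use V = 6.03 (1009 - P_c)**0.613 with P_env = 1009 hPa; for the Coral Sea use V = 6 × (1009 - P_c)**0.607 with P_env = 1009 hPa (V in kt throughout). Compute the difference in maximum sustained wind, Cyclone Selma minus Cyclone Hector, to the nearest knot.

Cyclone Selma: ΔP = 67; V ≈ 6.03 × 67^0.613 ≈ 79.38 kt.
Cyclone Hector: ΔP = 116; V ≈ 6 × 116^0.607 ≈ 107.47 kt.
Difference ≈ 79.38 − 107.47 = -28.09 → -28 kt.

-28 kt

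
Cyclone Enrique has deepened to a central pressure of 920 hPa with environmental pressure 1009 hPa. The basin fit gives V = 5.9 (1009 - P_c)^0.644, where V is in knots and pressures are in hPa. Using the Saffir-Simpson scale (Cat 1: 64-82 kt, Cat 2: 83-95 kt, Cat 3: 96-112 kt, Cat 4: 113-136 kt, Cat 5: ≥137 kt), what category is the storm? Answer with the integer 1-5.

3

ΔP = 1009 − 920 = 89 hPa.
V ≈ 5.9 × 89^0.644 = 5.9 × 18.01 ≈ 106 kt.
106 kt falls in the Category 3 band.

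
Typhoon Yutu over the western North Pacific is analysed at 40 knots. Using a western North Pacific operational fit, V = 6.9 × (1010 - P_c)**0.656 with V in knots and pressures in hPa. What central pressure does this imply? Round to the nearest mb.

ΔP = (V / 6.9)^(1/0.656) = (40/6.9)^1.524.
40/6.9 = 5.797; 5.797^1.524 ≈ 14.57 mb.
P_c = 1010 − 14.57 = 995.43 ≈ 995 mb.

995 mb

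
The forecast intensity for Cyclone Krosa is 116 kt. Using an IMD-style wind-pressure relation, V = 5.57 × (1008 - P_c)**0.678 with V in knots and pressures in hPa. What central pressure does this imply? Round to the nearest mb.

ΔP = (V / 5.57)^(1/0.678) = (116/5.57)^1.475.
116/5.57 = 20.826; 20.826^1.475 ≈ 88.07 mb.
P_c = 1008 − 88.07 = 919.93 ≈ 920 mb.

920 mb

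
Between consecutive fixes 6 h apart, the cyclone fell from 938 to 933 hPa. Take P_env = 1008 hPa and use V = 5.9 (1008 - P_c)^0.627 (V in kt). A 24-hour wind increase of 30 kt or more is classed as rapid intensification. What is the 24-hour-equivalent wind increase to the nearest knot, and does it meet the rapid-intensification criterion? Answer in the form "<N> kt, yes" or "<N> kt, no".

15 kt, no

V₁: ΔP = 70, V ≈ 5.9 × 70^0.627 ≈ 84.67 kt.
V₂: ΔP = 75, V ≈ 5.9 × 75^0.627 ≈ 88.41 kt.
ΔV over 6 h = 3.74 kt → 24 h equivalent = 3.74 × 24/6 ≈ 14.96 kt.
15 kt < 30 kt ⇒ not rapid intensification.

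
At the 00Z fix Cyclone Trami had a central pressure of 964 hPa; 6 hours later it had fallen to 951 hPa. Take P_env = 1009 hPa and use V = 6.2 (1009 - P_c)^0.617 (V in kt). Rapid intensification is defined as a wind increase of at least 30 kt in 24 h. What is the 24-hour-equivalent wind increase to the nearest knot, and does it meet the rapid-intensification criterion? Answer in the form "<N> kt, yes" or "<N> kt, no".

V₁: ΔP = 45, V ≈ 6.2 × 45^0.617 ≈ 64.93 kt.
V₂: ΔP = 58, V ≈ 6.2 × 58^0.617 ≈ 75.93 kt.
ΔV over 6 h = 11.00 kt → 24 h equivalent = 11.00 × 24/6 ≈ 44.00 kt.
44 kt ≥ 30 kt ⇒ rapid intensification.

44 kt, yes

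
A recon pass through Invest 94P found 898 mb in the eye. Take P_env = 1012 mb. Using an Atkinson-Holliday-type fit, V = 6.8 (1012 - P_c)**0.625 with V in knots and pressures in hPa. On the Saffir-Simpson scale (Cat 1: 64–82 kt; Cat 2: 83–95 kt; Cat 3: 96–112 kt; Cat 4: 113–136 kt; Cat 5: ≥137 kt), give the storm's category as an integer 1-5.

4

ΔP = 1012 − 898 = 114 mb.
V ≈ 6.8 × 114^0.625 = 6.8 × 19.30 ≈ 131 kt.
131 kt falls in the Category 4 band.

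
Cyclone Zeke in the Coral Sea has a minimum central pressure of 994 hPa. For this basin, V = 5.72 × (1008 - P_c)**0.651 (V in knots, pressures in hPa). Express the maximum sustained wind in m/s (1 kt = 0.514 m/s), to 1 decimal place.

ΔP = 1008 − 994 = 14 hPa.
V ≈ 5.72 × 14^0.651 = 5.72 × 5.574 ≈ 31.881 kt.
31.881 × 0.514 ≈ 16.39 m/s → 16.4 m/s.

16.4 m/s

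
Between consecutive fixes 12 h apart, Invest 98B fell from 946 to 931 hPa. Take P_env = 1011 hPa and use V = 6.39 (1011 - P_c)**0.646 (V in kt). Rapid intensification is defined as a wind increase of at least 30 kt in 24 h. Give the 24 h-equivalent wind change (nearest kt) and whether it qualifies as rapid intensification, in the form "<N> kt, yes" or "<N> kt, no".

V₁: ΔP = 65, V ≈ 6.39 × 65^0.646 ≈ 94.76 kt.
V₂: ΔP = 80, V ≈ 6.39 × 80^0.646 ≈ 108.37 kt.
ΔV over 12 h = 13.61 kt → 24 h equivalent = 13.61 × 24/12 ≈ 27.22 kt.
27 kt < 30 kt ⇒ not rapid intensification.

27 kt, no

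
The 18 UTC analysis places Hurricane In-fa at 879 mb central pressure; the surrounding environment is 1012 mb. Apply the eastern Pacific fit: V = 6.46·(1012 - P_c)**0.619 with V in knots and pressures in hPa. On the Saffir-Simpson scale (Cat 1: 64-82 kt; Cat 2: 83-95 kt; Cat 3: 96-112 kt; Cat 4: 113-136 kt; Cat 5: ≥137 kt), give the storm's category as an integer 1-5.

4

ΔP = 1012 − 879 = 133 mb.
V ≈ 6.46 × 133^0.619 = 6.46 × 20.64 ≈ 133 kt.
133 kt falls in the Category 4 band.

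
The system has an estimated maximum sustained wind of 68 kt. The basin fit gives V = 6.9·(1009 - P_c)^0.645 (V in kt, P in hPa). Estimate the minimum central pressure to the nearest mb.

ΔP = (V / 6.9)^(1/0.645) = (68/6.9)^1.550.
68/6.9 = 9.855; 9.855^1.550 ≈ 34.72 mb.
P_c = 1009 − 34.72 = 974.28 ≈ 974 mb.

974 mb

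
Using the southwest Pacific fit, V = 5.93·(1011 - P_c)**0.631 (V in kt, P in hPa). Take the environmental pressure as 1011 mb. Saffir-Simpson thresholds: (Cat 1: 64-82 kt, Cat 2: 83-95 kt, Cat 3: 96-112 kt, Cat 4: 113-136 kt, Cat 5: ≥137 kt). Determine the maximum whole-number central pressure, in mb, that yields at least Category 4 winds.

Category 4 begins at V = 113 kt.
Required ΔP = (113/5.93)^(1/0.631) = 19.056^1.585 ≈ 106.80 mb.
P_c ≤ 1011 − 106.80 = 904.20, so the highest integer P_c is 904 mb.

904 mb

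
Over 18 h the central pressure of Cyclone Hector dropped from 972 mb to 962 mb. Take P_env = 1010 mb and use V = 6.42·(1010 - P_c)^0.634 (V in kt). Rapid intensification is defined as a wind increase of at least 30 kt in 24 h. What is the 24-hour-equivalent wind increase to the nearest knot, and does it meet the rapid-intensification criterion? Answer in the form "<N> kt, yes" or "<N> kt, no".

V₁: ΔP = 38, V ≈ 6.42 × 38^0.634 ≈ 64.43 kt.
V₂: ΔP = 48, V ≈ 6.42 × 48^0.634 ≈ 74.72 kt.
ΔV over 18 h = 10.29 kt → 24 h equivalent = 10.29 × 24/18 ≈ 13.72 kt.
14 kt < 30 kt ⇒ not rapid intensification.

14 kt, no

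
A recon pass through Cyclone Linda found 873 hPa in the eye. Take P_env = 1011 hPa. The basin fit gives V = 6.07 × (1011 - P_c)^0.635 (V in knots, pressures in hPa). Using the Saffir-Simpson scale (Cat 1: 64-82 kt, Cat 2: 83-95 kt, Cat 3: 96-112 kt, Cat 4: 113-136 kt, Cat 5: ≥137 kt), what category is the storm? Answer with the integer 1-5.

5

ΔP = 1011 − 873 = 138 hPa.
V ≈ 6.07 × 138^0.635 = 6.07 × 22.85 ≈ 139 kt.
139 kt falls in the Category 5 band.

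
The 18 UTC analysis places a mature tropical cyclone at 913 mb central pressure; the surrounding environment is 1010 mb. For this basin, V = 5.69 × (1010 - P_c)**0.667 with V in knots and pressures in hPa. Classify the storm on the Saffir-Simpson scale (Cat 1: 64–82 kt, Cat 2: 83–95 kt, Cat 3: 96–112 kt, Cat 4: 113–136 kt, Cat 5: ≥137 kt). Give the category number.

ΔP = 1010 − 913 = 97 mb.
V ≈ 5.69 × 97^0.667 = 5.69 × 21.14 ≈ 120 kt.
120 kt falls in the Category 4 band.

4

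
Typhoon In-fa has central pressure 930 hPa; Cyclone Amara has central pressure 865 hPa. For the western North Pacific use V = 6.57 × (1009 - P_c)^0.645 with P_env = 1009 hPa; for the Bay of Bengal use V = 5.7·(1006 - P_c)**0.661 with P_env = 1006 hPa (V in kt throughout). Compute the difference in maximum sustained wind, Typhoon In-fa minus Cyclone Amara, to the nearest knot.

Typhoon In-fa: ΔP = 79; V ≈ 6.57 × 79^0.645 ≈ 110.04 kt.
Cyclone Amara: ΔP = 141; V ≈ 5.7 × 141^0.661 ≈ 150.14 kt.
Difference ≈ 110.04 − 150.14 = -40.10 → -40 kt.

-40 kt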